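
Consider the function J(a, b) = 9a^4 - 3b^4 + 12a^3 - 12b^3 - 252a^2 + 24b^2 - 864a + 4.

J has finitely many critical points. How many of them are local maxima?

J separates as a function of a plus a function of b, so ∇J=0 decouples.
∂J/∂a = 36(a - 4)(a + 2)(a + 3) = 0 at a ∈ {-3, -2, 4}; ∂J/∂b = -12b(b - 1)(b + 4) = 0 at b ∈ {-4, 0, 1}.
The Hessian is diagonal: diag(J_aa, J_bb). Second derivatives: J_aa(-3)=252, J_aa(-2)=-216, J_aa(4)=1512; J_bb(-4)=-240, J_bb(0)=48, J_bb(1)=-60.
Local maxima occur where both diagonal entries negative: (-2, -4), (-2, 1). Count: 2.

2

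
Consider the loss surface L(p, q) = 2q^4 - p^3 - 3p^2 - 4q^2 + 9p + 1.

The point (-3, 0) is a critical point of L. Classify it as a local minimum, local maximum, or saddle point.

The mixed partial ∂²L/∂p∂q is 0, so the Hessian at any point is diag(L_pp, L_qq) = diag(-6(p + 1), 8(3q^2 - 1)).
At (-3, 0): H = diag(12, -8).
The eigenvalues have opposite signs, so H is indefinite: a saddle point.

saddle point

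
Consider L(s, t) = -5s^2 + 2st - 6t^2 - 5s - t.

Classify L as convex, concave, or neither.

concave

L is quadratic, so its Hessian is the constant matrix H = [[-10, 2], [2, -12]].
det(H) = 116, tr(H) = -22.
det(H) > 0 and tr(H) < 0, so H is negative definite everywhere: concave.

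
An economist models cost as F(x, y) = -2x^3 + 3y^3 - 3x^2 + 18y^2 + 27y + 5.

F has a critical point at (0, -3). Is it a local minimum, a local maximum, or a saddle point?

local maximum

The mixed partial ∂²F/∂x∂y is 0, so the Hessian at any point is diag(F_xx, F_yy) = diag(-6(2x + 1), 18(y + 2)).
At (0, -3): H = diag(-6, -18).
Both eigenvalues are negative, so H is negative definite: a local maximum.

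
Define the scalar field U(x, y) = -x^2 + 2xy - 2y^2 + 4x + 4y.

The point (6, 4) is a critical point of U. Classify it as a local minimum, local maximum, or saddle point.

The Hessian of U is constant: H = [[-2, 2], [2, -4]].
det(H) = (-2)·(-4) − 2² = 4.
det(H) > 0 and tr(H) = -6 < 0, so H is negative definite and the point is a local maximum.

local maximum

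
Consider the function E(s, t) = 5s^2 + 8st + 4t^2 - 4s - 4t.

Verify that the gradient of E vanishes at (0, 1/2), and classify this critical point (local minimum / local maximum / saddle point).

local minimum

∇E = (10s + 8t - 4, 8s + 8t - 4); substituting (0, 1/2) gives ∇E = (0, 0), so (0, 1/2) is indeed a critical point.
The Hessian of E is constant: H = [[10, 8], [8, 8]].
det(H) = 10·8 − 8² = 16.
det(H) > 0 and tr(H) = 18 > 0, so H is positive definite and the point is a local minimum.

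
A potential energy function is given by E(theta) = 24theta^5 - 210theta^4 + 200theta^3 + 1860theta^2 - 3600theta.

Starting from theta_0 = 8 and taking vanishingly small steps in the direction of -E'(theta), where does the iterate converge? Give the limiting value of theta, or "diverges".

E'(theta) = 120(theta - 5)(theta - 3)(theta - 1)(theta + 2), so E'(8) = 126000.
Gradient descent moves in the -E' direction, i.e. theta is decreasing.
The nearest critical point in that direction is theta = 5, where E'' = 6720 > 0 (a local minimum). The iterate converges there.

5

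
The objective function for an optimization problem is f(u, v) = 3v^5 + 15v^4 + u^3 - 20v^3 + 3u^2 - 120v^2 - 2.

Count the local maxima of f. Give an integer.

2

f separates as a function of u plus a function of v, so ∇f=0 decouples.
∂f/∂u = 3u(u + 2) = 0 at u ∈ {-2, 0}; ∂f/∂v = 15v(v - 2)(v + 2)(v + 4) = 0 at v ∈ {-4, -2, 0, 2}.
The Hessian is diagonal: diag(f_uu, f_vv). Second derivatives: f_uu(-2)=-6, f_uu(0)=6; f_vv(-4)=-720, f_vv(-2)=240, f_vv(0)=-240, f_vv(2)=720.
Local maxima occur where both diagonal entries negative: (-2, -4), (-2, 0). Count: 2.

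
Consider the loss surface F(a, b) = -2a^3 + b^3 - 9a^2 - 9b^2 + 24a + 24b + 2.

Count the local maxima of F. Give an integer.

1

F separates as a function of a plus a function of b, so ∇F=0 decouples.
∂F/∂a = -6(a - 1)(a + 4) = 0 at a ∈ {-4, 1}; ∂F/∂b = 3(b - 4)(b - 2) = 0 at b ∈ {2, 4}.
The Hessian is diagonal: diag(F_aa, F_bb). Second derivatives: F_aa(-4)=30, F_aa(1)=-30; F_bb(2)=-6, F_bb(4)=6.
Local maxima occur where both diagonal entries negative: (1, 2). Count: 1.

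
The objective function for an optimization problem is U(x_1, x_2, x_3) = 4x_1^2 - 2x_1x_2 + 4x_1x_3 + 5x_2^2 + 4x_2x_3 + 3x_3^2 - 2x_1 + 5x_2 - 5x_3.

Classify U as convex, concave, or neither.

convex

U is quadratic, so its Hessian is the constant matrix H = [[8, -2, 4], [-2, 10, 4], [4, 4, 6]].
Leading principal minors: 8, 76, 104.
All positive ⇒ H ≻ 0 ⇒ convex.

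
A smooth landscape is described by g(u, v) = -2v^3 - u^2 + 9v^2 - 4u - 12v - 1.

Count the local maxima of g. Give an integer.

g separates as a function of u plus a function of v, so ∇g=0 decouples.
∂g/∂u = -2(u + 2) = 0 at u ∈ {-2}; ∂g/∂v = -6(v - 2)(v - 1) = 0 at v ∈ {1, 2}.
The Hessian is diagonal: diag(g_uu, g_vv). Second derivatives: g_uu(-2)=-2; g_vv(1)=6, g_vv(2)=-6.
Local maxima occur where both diagonal entries negative: (-2, 2). Count: 1.

1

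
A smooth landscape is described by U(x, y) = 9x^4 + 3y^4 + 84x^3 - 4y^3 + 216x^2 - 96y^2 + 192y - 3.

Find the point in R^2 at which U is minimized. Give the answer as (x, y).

U(x,y) separates as P(x) + Q(y) − 3, so its minimum is min P + min Q − 3.
P'(x) = 36x(x + 3)(x + 4) vanishes at x ∈ {-4, -3, 0}; Q'(y) = 12(y - 4)(y - 1)(y + 4) vanishes at y ∈ {-4, 1, 4}.
Local minima of P (where P''>0): P(-4)=384, P(0)=0. Local minima of Q: Q(-4)=-1280, Q(4)=-256.
So the global minimum of U is P(0) + Q(-4) − 3 = 0 − 1280 − 3 = -1283, attained at (0, -4).

(0, -4)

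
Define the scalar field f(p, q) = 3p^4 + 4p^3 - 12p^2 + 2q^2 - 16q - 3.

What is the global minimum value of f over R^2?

-67

f(p,q) separates as A(p) + B(q) − 3, so its minimum is min A + min B − 3.
A'(p) = 12p(p - 1)(p + 2) vanishes at p ∈ {-2, 0, 1}; B'(q) = 4q - 16 vanishes at q ∈ {4}.
Local minima of A (where A''>0): A(-2)=-32, A(1)=-5. Local minima of B: B(4)=-32.
So the global minimum of f is A(-2) + B(4) − 3 = -32 − 32 − 3 = -67, attained at (-2, 4).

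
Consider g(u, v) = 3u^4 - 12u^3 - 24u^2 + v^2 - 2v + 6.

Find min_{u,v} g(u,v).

g(u,v) separates as P(u) + Q(v) + 6, so its minimum is min P + min Q + 6.
P'(u) = 12u(u - 4)(u + 1) vanishes at u ∈ {-1, 0, 4}; Q'(v) = 2v - 2 vanishes at v ∈ {1}.
Local minima of P (where P''>0): P(-1)=-9, P(4)=-384. Local minima of Q: Q(1)=-1.
So the global minimum of g is P(4) + Q(1) + 6 = -384 − 1 + 6 = -379, attained at (4, 1).

-379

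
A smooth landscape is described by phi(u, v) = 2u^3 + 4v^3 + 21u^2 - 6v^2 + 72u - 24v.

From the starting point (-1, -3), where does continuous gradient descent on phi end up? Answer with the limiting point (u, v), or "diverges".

diverges

phi is separable, so gradient descent decouples: u follows -∂phi/∂u, v follows -∂phi/∂v.
∂phi/∂u = 6(u + 3)(u + 4); at u=-1 this is 36, so u decreases.
∂phi/∂v = 12(v - 2)(v + 1); at v=-3 this is 120, so v decreases.
The v-coordinate has no critical point in that direction and runs off to infinity.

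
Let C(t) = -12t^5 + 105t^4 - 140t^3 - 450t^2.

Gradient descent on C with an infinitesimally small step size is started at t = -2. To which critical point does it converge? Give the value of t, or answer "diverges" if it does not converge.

-1

C'(t) = -60t(t - 5)(t - 3)(t + 1), so C'(-2) = -4200.
Gradient descent moves in the -C' direction, i.e. t is increasing.
The nearest critical point in that direction is t = -1, where C'' = 1440 > 0 (a local minimum). The iterate converges there.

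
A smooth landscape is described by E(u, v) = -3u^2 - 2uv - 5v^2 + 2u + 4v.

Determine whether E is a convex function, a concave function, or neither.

concave

E is quadratic, so its Hessian is the constant matrix H = [[-6, -2], [-2, -10]].
det(H) = 56, tr(H) = -16.
det(H) > 0 and tr(H) < 0, so H is negative definite everywhere: concave.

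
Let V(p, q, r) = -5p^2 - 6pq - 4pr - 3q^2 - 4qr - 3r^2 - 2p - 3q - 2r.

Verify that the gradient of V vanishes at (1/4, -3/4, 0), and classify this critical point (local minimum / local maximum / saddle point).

∇V = (-10p - 6q - 4r - 2, -6p - 6q - 4r - 3, -4p - 4q - 6r - 2); substituting (1/4, -3/4, 0) gives ∇V = (0, 0, 0), so (1/4, -3/4, 0) is indeed a critical point.
The Hessian is constant: H = [[-10, -6, -4], [-6, -6, -4], [-4, -4, -6]].
Leading principal minors: Δ₁ = -10, Δ₂ = 24, Δ₃ = -80.
The minors alternate sign starting negative (−, +, −), so H is negative definite: a local maximum.

local maximum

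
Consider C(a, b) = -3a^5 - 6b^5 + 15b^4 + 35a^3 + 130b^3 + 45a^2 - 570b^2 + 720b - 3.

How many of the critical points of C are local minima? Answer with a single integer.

4

C separates as a function of a plus a function of b, so ∇C=0 decouples.
∂C/∂a = -15a(a - 3)(a + 1)(a + 2) = 0 at a ∈ {-2, -1, 0, 3}; ∂C/∂b = -30(b - 3)(b - 2)(b - 1)(b + 4) = 0 at b ∈ {-4, 1, 2, 3}.
The Hessian is diagonal: diag(C_aa, C_bb). Second derivatives: C_aa(-2)=150, C_aa(-1)=-60, C_aa(0)=90, C_aa(3)=-900; C_bb(-4)=6300, C_bb(1)=-300, C_bb(2)=180, C_bb(3)=-420.
Local minima occur where both diagonal entries positive: (-2, -4), (-2, 2), (0, -4), (0, 2). Count: 4.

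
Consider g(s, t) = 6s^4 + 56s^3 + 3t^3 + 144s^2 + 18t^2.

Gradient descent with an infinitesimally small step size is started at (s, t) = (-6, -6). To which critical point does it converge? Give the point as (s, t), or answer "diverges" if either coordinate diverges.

g is separable, so gradient descent decouples: s follows -∂g/∂s, t follows -∂g/∂t.
∂g/∂s = 24s(s + 3)(s + 4); at s=-6 this is -864, so s increases.
∂g/∂t = 9t(t + 4); at t=-6 this is 108, so t decreases.
The t-coordinate has no critical point in that direction and runs off to infinity.

diverges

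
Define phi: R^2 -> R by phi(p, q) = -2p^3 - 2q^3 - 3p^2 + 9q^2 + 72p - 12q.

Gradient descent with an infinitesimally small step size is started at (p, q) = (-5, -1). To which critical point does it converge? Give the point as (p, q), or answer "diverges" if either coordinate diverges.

(-4, 1)

phi is separable, so gradient descent decouples: p follows -∂phi/∂p, q follows -∂phi/∂q.
∂phi/∂p = -6(p - 3)(p + 4); at p=-5 this is -48, so p increases.
∂phi/∂q = -6(q - 2)(q - 1); at q=-1 this is -36, so q increases.
p converges to its nearest critical value -4 (a local min of the p-part); q converges to 1. The iterate converges to (-4, 1).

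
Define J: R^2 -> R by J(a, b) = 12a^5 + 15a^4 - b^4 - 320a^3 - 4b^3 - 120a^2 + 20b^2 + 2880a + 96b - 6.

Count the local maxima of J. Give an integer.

J separates as a function of a plus a function of b, so ∇J=0 decouples.
∂J/∂a = 60(a - 3)(a - 2)(a + 2)(a + 4) = 0 at a ∈ {-4, -2, 2, 3}; ∂J/∂b = -4(b - 3)(b + 2)(b + 4) = 0 at b ∈ {-4, -2, 3}.
The Hessian is diagonal: diag(J_aa, J_bb). Second derivatives: J_aa(-4)=-5040, J_aa(-2)=2400, J_aa(2)=-1440, J_aa(3)=2100; J_bb(-4)=-56, J_bb(-2)=40, J_bb(3)=-140.
Local maxima occur where both diagonal entries negative: (-4, -4), (-4, 3), (2, -4), (2, 3). Count: 4.

4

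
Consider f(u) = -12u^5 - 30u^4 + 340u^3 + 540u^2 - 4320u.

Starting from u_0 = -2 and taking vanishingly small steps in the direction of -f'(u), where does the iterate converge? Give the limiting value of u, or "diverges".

2

f'(u) = -60(u - 3)(u - 2)(u + 3)(u + 4), so f'(-2) = -2400.
Gradient descent moves in the -f' direction, i.e. u is increasing.
The nearest critical point in that direction is u = 2, where f'' = 1800 > 0 (a local minimum). The iterate converges there.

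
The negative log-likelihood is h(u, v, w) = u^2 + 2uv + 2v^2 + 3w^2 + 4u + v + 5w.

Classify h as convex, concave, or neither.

convex

h is quadratic, so its Hessian is the constant matrix H = [[2, 2, 0], [2, 4, 0], [0, 0, 6]].
Leading principal minors: 2, 4, 24.
All positive ⇒ H ≻ 0 ⇒ convex.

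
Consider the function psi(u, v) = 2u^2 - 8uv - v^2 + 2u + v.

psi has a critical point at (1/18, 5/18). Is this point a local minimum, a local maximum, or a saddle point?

The Hessian of psi is constant: H = [[4, -8], [-8, -2]].
det(H) = 4·(-2) − (-8)² = -72.
Since det(H) < 0, H is indefinite and the critical point is a saddle point.

saddle point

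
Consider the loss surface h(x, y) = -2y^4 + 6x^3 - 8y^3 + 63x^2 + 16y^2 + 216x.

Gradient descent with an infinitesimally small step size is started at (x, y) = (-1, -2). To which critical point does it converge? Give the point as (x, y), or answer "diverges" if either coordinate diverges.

h is separable, so gradient descent decouples: x follows -∂h/∂x, y follows -∂h/∂y.
∂h/∂x = 18(x + 3)(x + 4); at x=-1 this is 108, so x decreases.
∂h/∂y = -8y(y - 1)(y + 4); at y=-2 this is -96, so y increases.
x converges to its nearest critical value -3 (a local min of the x-part); y converges to 0. The iterate converges to (-3, 0).

(-3, 0)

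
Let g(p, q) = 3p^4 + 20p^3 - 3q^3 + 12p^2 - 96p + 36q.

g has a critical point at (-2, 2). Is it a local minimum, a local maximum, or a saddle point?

The mixed partial ∂²g/∂p∂q is 0, so the Hessian at any point is diag(g_pp, g_qq) = diag(12(3p^2 + 10p + 2), -18q).
At (-2, 2): H = diag(-72, -36).
Both eigenvalues are negative, so H is negative definite: a local maximum.

local maximum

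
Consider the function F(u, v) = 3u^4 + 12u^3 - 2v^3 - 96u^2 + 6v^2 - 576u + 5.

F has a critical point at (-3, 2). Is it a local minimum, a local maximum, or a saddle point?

local maximum

The mixed partial ∂²F/∂u∂v is 0, so the Hessian at any point is diag(F_uu, F_vv) = diag(12(3u^2 + 6u - 16), 12(-v + 1)).
At (-3, 2): H = diag(-84, -12).
Both eigenvalues are negative, so H is negative definite: a local maximum.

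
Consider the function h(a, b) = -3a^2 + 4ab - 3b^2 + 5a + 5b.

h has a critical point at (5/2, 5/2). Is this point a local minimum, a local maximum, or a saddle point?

The Hessian of h is constant: H = [[-6, 4], [4, -6]].
det(H) = (-6)·(-6) − 4² = 20.
det(H) > 0 and tr(H) = -12 < 0, so H is negative definite and the point is a local maximum.

local maximum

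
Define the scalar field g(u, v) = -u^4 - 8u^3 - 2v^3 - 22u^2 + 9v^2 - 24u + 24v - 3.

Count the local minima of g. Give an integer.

1

g separates as a function of u plus a function of v, so ∇g=0 decouples.
∂g/∂u = -4(u + 1)(u + 2)(u + 3) = 0 at u ∈ {-3, -2, -1}; ∂g/∂v = -6(v - 4)(v + 1) = 0 at v ∈ {-1, 4}.
The Hessian is diagonal: diag(g_uu, g_vv). Second derivatives: g_uu(-3)=-8, g_uu(-2)=4, g_uu(-1)=-8; g_vv(-1)=30, g_vv(4)=-30.
Local minima occur where both diagonal entries positive: (-2, -1). Count: 1.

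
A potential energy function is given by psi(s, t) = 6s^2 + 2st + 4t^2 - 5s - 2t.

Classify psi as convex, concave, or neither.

psi is quadratic, so its Hessian is the constant matrix H = [[12, 2], [2, 8]].
det(H) = 92, tr(H) = 20.
det(H) > 0 and tr(H) > 0, so H is positive definite everywhere: convex.

convex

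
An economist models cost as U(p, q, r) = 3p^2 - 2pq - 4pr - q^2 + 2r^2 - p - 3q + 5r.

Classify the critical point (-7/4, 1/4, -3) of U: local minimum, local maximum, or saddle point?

The Hessian is constant: H = [[6, -2, -4], [-2, -2, 0], [-4, 0, 4]].
Leading principal minors: Δ₁ = 6, Δ₂ = -16, Δ₃ = -32.
The minors fit neither the all-positive nor the alternating-sign pattern, so H is indefinite: a saddle point.

saddle point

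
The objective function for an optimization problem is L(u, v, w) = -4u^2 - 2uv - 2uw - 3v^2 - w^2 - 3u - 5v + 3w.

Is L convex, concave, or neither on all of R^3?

concave

L is quadratic, so its Hessian is the constant matrix H = [[-8, -2, -2], [-2, -6, 0], [-2, 0, -2]].
Leading principal minors: -8, 44, -64.
Signs alternate −, +, − ⇒ H ≺ 0 ⇒ concave.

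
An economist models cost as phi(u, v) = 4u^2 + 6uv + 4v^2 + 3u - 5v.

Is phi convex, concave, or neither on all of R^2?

convex

phi is quadratic, so its Hessian is the constant matrix H = [[8, 6], [6, 8]].
det(H) = 28, tr(H) = 16.
det(H) > 0 and tr(H) > 0, so H is positive definite everywhere: convex.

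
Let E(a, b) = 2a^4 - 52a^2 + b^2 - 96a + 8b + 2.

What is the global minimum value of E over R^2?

E(a,b) separates as P(a) + Q(b) + 2, so its minimum is min P + min Q + 2.
P'(a) = 8(a - 4)(a + 1)(a + 3) vanishes at a ∈ {-3, -1, 4}; Q'(b) = 2b + 8 vanishes at b ∈ {-4}.
Local minima of P (where P''>0): P(-3)=-18, P(4)=-704. Local minima of Q: Q(-4)=-16.
So the global minimum of E is P(4) + Q(-4) + 2 = -704 − 16 + 2 = -718, attained at (4, -4).

-718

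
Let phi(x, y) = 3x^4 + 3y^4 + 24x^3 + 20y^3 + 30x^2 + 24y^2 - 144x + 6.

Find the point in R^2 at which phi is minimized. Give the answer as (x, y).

(1, -4)

phi(x,y) separates as P(x) + Q(y) + 6, so its minimum is min P + min Q + 6.
P'(x) = 12(x - 1)(x + 3)(x + 4) vanishes at x ∈ {-4, -3, 1}; Q'(y) = 12y(y + 1)(y + 4) vanishes at y ∈ {-4, -1, 0}.
Local minima of P (where P''>0): P(-4)=288, P(1)=-87. Local minima of Q: Q(-4)=-128, Q(0)=0.
So the global minimum of phi is P(1) + Q(-4) + 6 = -87 − 128 + 6 = -209, attained at (1, -4).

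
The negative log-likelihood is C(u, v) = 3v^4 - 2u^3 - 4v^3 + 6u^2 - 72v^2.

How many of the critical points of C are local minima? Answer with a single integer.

C separates as a function of u plus a function of v, so ∇C=0 decouples.
∂C/∂u = -6u(u - 2) = 0 at u ∈ {0, 2}; ∂C/∂v = 12v(v - 4)(v + 3) = 0 at v ∈ {-3, 0, 4}.
The Hessian is diagonal: diag(C_uu, C_vv). Second derivatives: C_uu(0)=12, C_uu(2)=-12; C_vv(-3)=252, C_vv(0)=-144, C_vv(4)=336.
Local minima occur where both diagonal entries positive: (0, -3), (0, 4). Count: 2.

2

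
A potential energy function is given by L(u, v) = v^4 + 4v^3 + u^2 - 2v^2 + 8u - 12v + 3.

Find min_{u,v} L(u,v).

-22

L(u,v) separates as P(u) + Q(v) + 3, so its minimum is min P + min Q + 3.
P'(u) = 2u + 8 vanishes at u ∈ {-4}; Q'(v) = 4(v - 1)(v + 1)(v + 3) vanishes at v ∈ {-3, -1, 1}.
Local minima of P (where P''>0): P(-4)=-16. Local minima of Q: Q(-3)=-9, Q(1)=-9.
So the global minimum of L is P(-4) + Q(-3) + 3 = -16 − 9 + 3 = -22, attained at (-4, -3).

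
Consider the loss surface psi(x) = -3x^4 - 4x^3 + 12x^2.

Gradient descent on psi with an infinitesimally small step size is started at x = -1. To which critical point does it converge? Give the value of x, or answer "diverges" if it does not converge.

0

psi'(x) = -12x(x - 1)(x + 2), so psi'(-1) = -24.
Gradient descent moves in the -psi' direction, i.e. x is increasing.
The nearest critical point in that direction is x = 0, where psi'' = 24 > 0 (a local minimum). The iterate converges there.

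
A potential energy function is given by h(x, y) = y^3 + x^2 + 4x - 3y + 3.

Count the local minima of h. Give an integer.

1

h separates as a function of x plus a function of y, so ∇h=0 decouples.
∂h/∂x = 2(x + 2) = 0 at x ∈ {-2}; ∂h/∂y = 3(y - 1)(y + 1) = 0 at y ∈ {-1, 1}.
The Hessian is diagonal: diag(h_xx, h_yy). Second derivatives: h_xx(-2)=2; h_yy(-1)=-6, h_yy(1)=6.
Local minima occur where both diagonal entries positive: (-2, 1). Count: 1.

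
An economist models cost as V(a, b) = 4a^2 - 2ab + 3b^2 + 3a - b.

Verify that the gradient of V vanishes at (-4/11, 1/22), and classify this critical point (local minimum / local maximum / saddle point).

∇V = (8a - 2b + 3, -2a + 6b - 1); substituting (-4/11, 1/22) gives ∇V = (0, 0), so (-4/11, 1/22) is indeed a critical point.
The Hessian of V is constant: H = [[8, -2], [-2, 6]].
det(H) = 8·6 − (-2)² = 44.
det(H) > 0 and tr(H) = 14 > 0, so H is positive definite and the point is a local minimum.

local minimum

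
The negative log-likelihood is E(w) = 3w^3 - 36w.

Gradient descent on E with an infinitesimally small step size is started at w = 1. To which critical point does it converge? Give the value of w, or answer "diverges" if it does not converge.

2

E'(w) = 9(w - 2)(w + 2), so E'(1) = -27.
Gradient descent moves in the -E' direction, i.e. w is increasing.
The nearest critical point in that direction is w = 2, where E'' = 36 > 0 (a local minimum). The iterate converges there.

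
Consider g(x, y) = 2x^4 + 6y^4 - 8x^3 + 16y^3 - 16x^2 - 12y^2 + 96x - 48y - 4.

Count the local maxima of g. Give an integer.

1

g separates as a function of x plus a function of y, so ∇g=0 decouples.
∂g/∂x = 8(x - 3)(x - 2)(x + 2) = 0 at x ∈ {-2, 2, 3}; ∂g/∂y = 24(y - 1)(y + 1)(y + 2) = 0 at y ∈ {-2, -1, 1}.
The Hessian is diagonal: diag(g_xx, g_yy). Second derivatives: g_xx(-2)=160, g_xx(2)=-32, g_xx(3)=40; g_yy(-2)=72, g_yy(-1)=-48, g_yy(1)=144.
Local maxima occur where both diagonal entries negative: (2, -1). Count: 1.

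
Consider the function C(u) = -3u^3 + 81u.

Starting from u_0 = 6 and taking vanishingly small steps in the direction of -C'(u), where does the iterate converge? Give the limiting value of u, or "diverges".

C'(u) = -9(u - 3)(u + 3), so C'(6) = -243.
Gradient descent moves in the -C' direction, i.e. u is increasing.
There is no critical point above u=6, and C' keeps the same sign, so the iterate runs off to +∞.

diverges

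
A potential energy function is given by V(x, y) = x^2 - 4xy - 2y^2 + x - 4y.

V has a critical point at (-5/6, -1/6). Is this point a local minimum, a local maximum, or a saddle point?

The Hessian of V is constant: H = [[2, -4], [-4, -4]].
det(H) = 2·(-4) − (-4)² = -24.
Since det(H) < 0, H is indefinite and the critical point is a saddle point.

saddle point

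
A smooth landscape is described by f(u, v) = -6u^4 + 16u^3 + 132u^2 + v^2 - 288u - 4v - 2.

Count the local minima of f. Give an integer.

f separates as a function of u plus a function of v, so ∇f=0 decouples.
∂f/∂u = -24(u - 4)(u - 1)(u + 3) = 0 at u ∈ {-3, 1, 4}; ∂f/∂v = 2(v - 2) = 0 at v ∈ {2}.
The Hessian is diagonal: diag(f_uu, f_vv). Second derivatives: f_uu(-3)=-672, f_uu(1)=288, f_uu(4)=-504; f_vv(2)=2.
Local minima occur where both diagonal entries positive: (1, 2). Count: 1.

1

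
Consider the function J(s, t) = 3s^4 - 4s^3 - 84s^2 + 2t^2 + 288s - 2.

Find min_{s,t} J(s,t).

-1474

J(s,t) separates as P(s) + Q(t) − 2, so its minimum is min P + min Q − 2.
P'(s) = 12(s - 3)(s - 2)(s + 4) vanishes at s ∈ {-4, 2, 3}; Q'(t) = 4t vanishes at t ∈ {0}.
Local minima of P (where P''>0): P(-4)=-1472, P(3)=243. Local minima of Q: Q(0)=0.
So the global minimum of J is P(-4) + Q(0) − 2 = -1472 + 0 − 2 = -1474, attained at (-4, 0).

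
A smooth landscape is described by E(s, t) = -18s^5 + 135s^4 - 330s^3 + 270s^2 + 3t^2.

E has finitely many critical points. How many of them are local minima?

2

E separates as a function of s plus a function of t, so ∇E=0 decouples.
∂E/∂s = -90s(s - 3)(s - 2)(s - 1) = 0 at s ∈ {0, 1, 2, 3}; ∂E/∂t = 6t = 0 at t ∈ {0}.
The Hessian is diagonal: diag(E_ss, E_tt). Second derivatives: E_ss(0)=540, E_ss(1)=-180, E_ss(2)=180, E_ss(3)=-540; E_tt(0)=6.
Local minima occur where both diagonal entries positive: (0, 0), (2, 0). Count: 2.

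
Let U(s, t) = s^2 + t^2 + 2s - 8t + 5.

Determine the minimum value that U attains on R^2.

U(s,t) separates as P(s) + Q(t) + 5, so its minimum is min P + min Q + 5.
P'(s) = 2s + 2 vanishes at s ∈ {-1}; Q'(t) = 2(t - 4) vanishes at t ∈ {4}.
Local minima of P (where P''>0): P(-1)=-1. Local minima of Q: Q(4)=-16.
So the global minimum of U is P(-1) + Q(4) + 5 = -1 − 16 + 5 = -12, attained at (-1, 4).

-12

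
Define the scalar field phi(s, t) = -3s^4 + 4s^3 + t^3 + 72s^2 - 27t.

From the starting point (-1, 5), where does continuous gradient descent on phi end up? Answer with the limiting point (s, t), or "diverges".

phi is separable, so gradient descent decouples: s follows -∂phi/∂s, t follows -∂phi/∂t.
∂phi/∂s = -12s(s - 4)(s + 3); at s=-1 this is -120, so s increases.
∂phi/∂t = 3(t - 3)(t + 3); at t=5 this is 48, so t decreases.
s converges to its nearest critical value 0 (a local min of the s-part); t converges to 3. The iterate converges to (0, 3).

(0, 3)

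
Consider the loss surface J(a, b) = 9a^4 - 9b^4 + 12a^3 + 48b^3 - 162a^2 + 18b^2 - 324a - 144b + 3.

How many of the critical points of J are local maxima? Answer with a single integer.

J separates as a function of a plus a function of b, so ∇J=0 decouples.
∂J/∂a = 36(a - 3)(a + 1)(a + 3) = 0 at a ∈ {-3, -1, 3}; ∂J/∂b = -36(b - 4)(b - 1)(b + 1) = 0 at b ∈ {-1, 1, 4}.
The Hessian is diagonal: diag(J_aa, J_bb). Second derivatives: J_aa(-3)=432, J_aa(-1)=-288, J_aa(3)=864; J_bb(-1)=-360, J_bb(1)=216, J_bb(4)=-540.
Local maxima occur where both diagonal entries negative: (-1, -1), (-1, 4). Count: 2.

2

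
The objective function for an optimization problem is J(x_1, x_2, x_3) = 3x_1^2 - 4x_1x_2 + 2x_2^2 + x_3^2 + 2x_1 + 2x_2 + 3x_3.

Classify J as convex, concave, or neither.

convex

J is quadratic, so its Hessian is the constant matrix H = [[6, -4, 0], [-4, 4, 0], [0, 0, 2]].
Leading principal minors: 6, 8, 16.
All positive ⇒ H ≻ 0 ⇒ convex.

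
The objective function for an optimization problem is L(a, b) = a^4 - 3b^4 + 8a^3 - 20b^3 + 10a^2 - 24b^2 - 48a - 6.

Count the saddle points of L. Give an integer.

L separates as a function of a plus a function of b, so ∇L=0 decouples.
∂L/∂a = 4(a - 1)(a + 3)(a + 4) = 0 at a ∈ {-4, -3, 1}; ∂L/∂b = -12b(b + 1)(b + 4) = 0 at b ∈ {-4, -1, 0}.
The Hessian is diagonal: diag(L_aa, L_bb). Second derivatives: L_aa(-4)=20, L_aa(-3)=-16, L_aa(1)=80; L_bb(-4)=-144, L_bb(-1)=36, L_bb(0)=-48.
Saddle points occur where the two diagonal entries have opposite signs: (-4, -4), (-4, 0), (-3, -1), (1, -4), (1, 0). Count: 5.

5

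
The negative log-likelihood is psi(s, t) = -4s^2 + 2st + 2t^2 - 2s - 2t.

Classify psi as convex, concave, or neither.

psi is quadratic, so its Hessian is the constant matrix H = [[-8, 2], [2, 4]].
det(H) = -36, tr(H) = -4.
det(H) < 0, so H is indefinite: neither convex nor concave.

neither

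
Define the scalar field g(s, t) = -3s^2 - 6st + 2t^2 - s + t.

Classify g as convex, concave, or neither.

g is quadratic, so its Hessian is the constant matrix H = [[-6, -6], [-6, 4]].
det(H) = -60, tr(H) = -2.
det(H) < 0, so H is indefinite: neither convex nor concave.

neither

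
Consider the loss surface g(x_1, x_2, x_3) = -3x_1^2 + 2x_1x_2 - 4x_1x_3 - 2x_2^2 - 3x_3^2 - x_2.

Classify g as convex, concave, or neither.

concave

g is quadratic, so its Hessian is the constant matrix H = [[-6, 2, -4], [2, -4, 0], [-4, 0, -6]].
Leading principal minors: -6, 20, -56.
Signs alternate −, +, − ⇒ H ≺ 0 ⇒ concave.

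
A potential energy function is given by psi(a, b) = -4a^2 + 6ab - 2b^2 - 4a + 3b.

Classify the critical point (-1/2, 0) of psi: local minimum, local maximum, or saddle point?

saddle point

The Hessian of psi is constant: H = [[-8, 6], [6, -4]].
det(H) = (-8)·(-4) − 6² = -4.
Since det(H) < 0, H is indefinite and the critical point is a saddle point.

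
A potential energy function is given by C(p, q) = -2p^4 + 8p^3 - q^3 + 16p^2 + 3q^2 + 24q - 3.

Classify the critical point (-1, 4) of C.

The mixed partial ∂²C/∂p∂q is 0, so the Hessian at any point is diag(C_pp, C_qq) = diag(8(-3p^2 + 6p + 4), 6(-q + 1)).
At (-1, 4): H = diag(-40, -18).
Both eigenvalues are negative, so H is negative definite: a local maximum.

local maximum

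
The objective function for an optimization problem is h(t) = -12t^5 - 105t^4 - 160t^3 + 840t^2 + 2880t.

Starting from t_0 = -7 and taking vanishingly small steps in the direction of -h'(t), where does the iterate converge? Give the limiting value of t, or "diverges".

-4

h'(t) = -60(t - 2)(t + 2)(t + 3)(t + 4), so h'(-7) = -32400.
Gradient descent moves in the -h' direction, i.e. t is increasing.
The nearest critical point in that direction is t = -4, where h'' = 720 > 0 (a local minimum). The iterate converges there.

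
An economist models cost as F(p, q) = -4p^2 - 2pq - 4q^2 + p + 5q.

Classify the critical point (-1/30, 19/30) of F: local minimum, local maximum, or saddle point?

The Hessian of F is constant: H = [[-8, -2], [-2, -8]].
det(H) = (-8)·(-8) − (-2)² = 60.
det(H) > 0 and tr(H) = -16 < 0, so H is negative definite and the point is a local maximum.

local maximum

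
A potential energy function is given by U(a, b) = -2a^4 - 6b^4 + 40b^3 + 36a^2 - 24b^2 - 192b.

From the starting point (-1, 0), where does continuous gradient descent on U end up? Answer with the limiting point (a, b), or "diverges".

(0, 2)

U is separable, so gradient descent decouples: a follows -∂U/∂a, b follows -∂U/∂b.
∂U/∂a = -8a(a - 3)(a + 3); at a=-1 this is -64, so a increases.
∂U/∂b = -24(b - 4)(b - 2)(b + 1); at b=0 this is -192, so b increases.
a converges to its nearest critical value 0 (a local min of the a-part); b converges to 2. The iterate converges to (0, 2).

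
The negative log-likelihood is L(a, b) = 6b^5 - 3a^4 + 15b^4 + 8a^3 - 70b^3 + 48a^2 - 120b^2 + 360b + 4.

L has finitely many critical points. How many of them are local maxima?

L separates as a function of a plus a function of b, so ∇L=0 decouples.
∂L/∂a = -12a(a - 4)(a + 2) = 0 at a ∈ {-2, 0, 4}; ∂L/∂b = 30(b - 2)(b - 1)(b + 2)(b + 3) = 0 at b ∈ {-3, -2, 1, 2}.
The Hessian is diagonal: diag(L_aa, L_bb). Second derivatives: L_aa(-2)=-144, L_aa(0)=96, L_aa(4)=-288; L_bb(-3)=-600, L_bb(-2)=360, L_bb(1)=-360, L_bb(2)=600.
Local maxima occur where both diagonal entries negative: (-2, -3), (-2, 1), (4, -3), (4, 1). Count: 4.

4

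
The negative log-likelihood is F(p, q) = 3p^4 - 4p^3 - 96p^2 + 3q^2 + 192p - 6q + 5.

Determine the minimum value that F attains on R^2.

F(p,q) separates as A(p) + B(q) + 5, so its minimum is min A + min B + 5.
A'(p) = 12(p - 4)(p - 1)(p + 4) vanishes at p ∈ {-4, 1, 4}; B'(q) = 6q - 6 vanishes at q ∈ {1}.
Local minima of A (where A''>0): A(-4)=-1280, A(4)=-256. Local minima of B: B(1)=-3.
So the global minimum of F is A(-4) + B(1) + 5 = -1280 − 3 + 5 = -1278, attained at (-4, 1).

-1278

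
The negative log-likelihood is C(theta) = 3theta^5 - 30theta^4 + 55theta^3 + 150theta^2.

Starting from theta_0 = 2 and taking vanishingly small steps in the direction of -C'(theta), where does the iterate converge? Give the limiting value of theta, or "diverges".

C'(theta) = 15theta(theta - 5)(theta - 4)(theta + 1), so C'(2) = 540.
Gradient descent moves in the -C' direction, i.e. theta is decreasing.
The nearest critical point in that direction is theta = 0, where C'' = 300 > 0 (a local minimum). The iterate converges there.

0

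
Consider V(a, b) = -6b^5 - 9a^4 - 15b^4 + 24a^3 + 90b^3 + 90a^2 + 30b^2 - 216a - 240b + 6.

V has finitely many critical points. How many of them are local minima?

2

V separates as a function of a plus a function of b, so ∇V=0 decouples.
∂V/∂a = -36(a - 3)(a - 1)(a + 2) = 0 at a ∈ {-2, 1, 3}; ∂V/∂b = -30(b - 2)(b - 1)(b + 1)(b + 4) = 0 at b ∈ {-4, -1, 1, 2}.
The Hessian is diagonal: diag(V_aa, V_bb). Second derivatives: V_aa(-2)=-540, V_aa(1)=216, V_aa(3)=-360; V_bb(-4)=2700, V_bb(-1)=-540, V_bb(1)=300, V_bb(2)=-540.
Local minima occur where both diagonal entries positive: (1, -4), (1, 1). Count: 2.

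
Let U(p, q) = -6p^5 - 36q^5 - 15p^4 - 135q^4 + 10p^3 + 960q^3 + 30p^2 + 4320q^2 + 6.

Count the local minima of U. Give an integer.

U separates as a function of p plus a function of q, so ∇U=0 decouples.
∂U/∂p = -30p(p - 1)(p + 1)(p + 2) = 0 at p ∈ {-2, -1, 0, 1}; ∂U/∂q = -180q(q - 4)(q + 3)(q + 4) = 0 at q ∈ {-4, -3, 0, 4}.
The Hessian is diagonal: diag(U_pp, U_qq). Second derivatives: U_pp(-2)=180, U_pp(-1)=-60, U_pp(0)=60, U_pp(1)=-180; U_qq(-4)=5760, U_qq(-3)=-3780, U_qq(0)=8640, U_qq(4)=-40320.
Local minima occur where both diagonal entries positive: (-2, -4), (-2, 0), (0, -4), (0, 0). Count: 4.

4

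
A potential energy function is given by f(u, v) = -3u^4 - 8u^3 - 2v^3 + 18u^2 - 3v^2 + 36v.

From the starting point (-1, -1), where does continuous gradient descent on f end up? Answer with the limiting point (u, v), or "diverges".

f is separable, so gradient descent decouples: u follows -∂f/∂u, v follows -∂f/∂v.
∂f/∂u = -12u(u - 1)(u + 3); at u=-1 this is -48, so u increases.
∂f/∂v = -6(v - 2)(v + 3); at v=-1 this is 36, so v decreases.
u converges to its nearest critical value 0 (a local min of the u-part); v converges to -3. The iterate converges to (0, -3).

(0, -3)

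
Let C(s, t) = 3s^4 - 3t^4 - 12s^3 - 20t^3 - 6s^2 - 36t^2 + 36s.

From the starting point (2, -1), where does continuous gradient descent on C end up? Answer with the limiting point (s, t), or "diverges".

(3, -2)

C is separable, so gradient descent decouples: s follows -∂C/∂s, t follows -∂C/∂t.
∂C/∂s = 12(s - 3)(s - 1)(s + 1); at s=2 this is -36, so s increases.
∂C/∂t = -12t(t + 2)(t + 3); at t=-1 this is 24, so t decreases.
s converges to its nearest critical value 3 (a local min of the s-part); t converges to -2. The iterate converges to (3, -2).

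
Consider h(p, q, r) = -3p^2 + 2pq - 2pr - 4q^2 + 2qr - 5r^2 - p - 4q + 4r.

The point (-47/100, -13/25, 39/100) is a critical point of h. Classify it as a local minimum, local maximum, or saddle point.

The Hessian is constant: H = [[-6, 2, -2], [2, -8, 2], [-2, 2, -10]].
Leading principal minors: Δ₁ = -6, Δ₂ = 44, Δ₃ = -400.
The minors alternate sign starting negative (−, +, −), so H is negative definite: a local maximum.

local maximum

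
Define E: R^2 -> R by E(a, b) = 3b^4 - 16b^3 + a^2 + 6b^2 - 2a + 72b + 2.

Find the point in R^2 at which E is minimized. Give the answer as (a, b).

E(a,b) separates as P(a) + Q(b) + 2, so its minimum is min P + min Q + 2.
P'(a) = 2a - 2 vanishes at a ∈ {1}; Q'(b) = 12(b - 3)(b - 2)(b + 1) vanishes at b ∈ {-1, 2, 3}.
Local minima of P (where P''>0): P(1)=-1. Local minima of Q: Q(-1)=-47, Q(3)=81.
So the global minimum of E is P(1) + Q(-1) + 2 = -1 − 47 + 2 = -46, attained at (1, -1).

(1, -1)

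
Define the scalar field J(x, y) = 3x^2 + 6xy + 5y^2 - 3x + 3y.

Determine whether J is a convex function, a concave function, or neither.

convex

J is quadratic, so its Hessian is the constant matrix H = [[6, 6], [6, 10]].
det(H) = 24, tr(H) = 16.
det(H) > 0 and tr(H) > 0, so H is positive definite everywhere: convex.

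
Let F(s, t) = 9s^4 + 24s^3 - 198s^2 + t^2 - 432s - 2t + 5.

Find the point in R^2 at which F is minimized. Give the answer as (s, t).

F(s,t) separates as P(s) + Q(t) + 5, so its minimum is min P + min Q + 5.
P'(s) = 36(s - 3)(s + 1)(s + 4) vanishes at s ∈ {-4, -1, 3}; Q'(t) = 2(t - 1) vanishes at t ∈ {1}.
Local minima of P (where P''>0): P(-4)=-672, P(3)=-1701. Local minima of Q: Q(1)=-1.
So the global minimum of F is P(3) + Q(1) + 5 = -1701 − 1 + 5 = -1697, attained at (3, 1).

(3, 1)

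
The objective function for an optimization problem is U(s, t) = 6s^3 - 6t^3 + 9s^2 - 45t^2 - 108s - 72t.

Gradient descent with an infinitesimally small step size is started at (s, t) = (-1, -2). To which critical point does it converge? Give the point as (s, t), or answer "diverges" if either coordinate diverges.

(2, -4)

U is separable, so gradient descent decouples: s follows -∂U/∂s, t follows -∂U/∂t.
∂U/∂s = 18(s - 2)(s + 3); at s=-1 this is -108, so s increases.
∂U/∂t = -18(t + 1)(t + 4); at t=-2 this is 36, so t decreases.
s converges to its nearest critical value 2 (a local min of the s-part); t converges to -4. The iterate converges to (2, -4).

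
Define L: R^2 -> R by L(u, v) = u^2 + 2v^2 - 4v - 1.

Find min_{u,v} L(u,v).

-3

L(u,v) separates as P(u) + Q(v) − 1, so its minimum is min P + min Q − 1.
P'(u) = 2u vanishes at u ∈ {0}; Q'(v) = 4v - 4 vanishes at v ∈ {1}.
Local minima of P (where P''>0): P(0)=0. Local minima of Q: Q(1)=-2.
So the global minimum of L is P(0) + Q(1) − 1 = 0 − 2 − 1 = -3, attained at (0, 1).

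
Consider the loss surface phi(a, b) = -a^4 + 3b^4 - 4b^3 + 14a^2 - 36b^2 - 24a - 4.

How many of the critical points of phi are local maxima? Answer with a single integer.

phi separates as a function of a plus a function of b, so ∇phi=0 decouples.
∂phi/∂a = -4(a - 2)(a - 1)(a + 3) = 0 at a ∈ {-3, 1, 2}; ∂phi/∂b = 12b(b - 3)(b + 2) = 0 at b ∈ {-2, 0, 3}.
The Hessian is diagonal: diag(phi_aa, phi_bb). Second derivatives: phi_aa(-3)=-80, phi_aa(1)=16, phi_aa(2)=-20; phi_bb(-2)=120, phi_bb(0)=-72, phi_bb(3)=180.
Local maxima occur where both diagonal entries negative: (-3, 0), (2, 0). Count: 2.

2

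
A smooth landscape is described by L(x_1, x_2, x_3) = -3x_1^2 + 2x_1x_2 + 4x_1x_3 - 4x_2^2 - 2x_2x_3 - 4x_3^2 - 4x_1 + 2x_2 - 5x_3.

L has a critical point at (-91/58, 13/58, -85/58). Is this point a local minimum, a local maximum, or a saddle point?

The Hessian is constant: H = [[-6, 2, 4], [2, -8, -2], [4, -2, -8]].
Leading principal minors: Δ₁ = -6, Δ₂ = 44, Δ₃ = -232.
The minors alternate sign starting negative (−, +, −), so H is negative definite: a local maximum.

local maximum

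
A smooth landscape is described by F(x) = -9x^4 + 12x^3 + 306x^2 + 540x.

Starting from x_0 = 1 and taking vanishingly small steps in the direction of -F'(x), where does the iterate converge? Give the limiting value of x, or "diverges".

F'(x) = -36(x - 5)(x + 1)(x + 3), so F'(1) = 1152.
Gradient descent moves in the -F' direction, i.e. x is decreasing.
The nearest critical point in that direction is x = -1, where F'' = 432 > 0 (a local minimum). The iterate converges there.

-1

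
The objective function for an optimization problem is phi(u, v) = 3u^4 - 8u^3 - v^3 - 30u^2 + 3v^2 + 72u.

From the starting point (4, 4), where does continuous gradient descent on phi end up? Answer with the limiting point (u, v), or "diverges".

phi is separable, so gradient descent decouples: u follows -∂phi/∂u, v follows -∂phi/∂v.
∂phi/∂u = 12(u - 3)(u - 1)(u + 2); at u=4 this is 216, so u decreases.
∂phi/∂v = -3v(v - 2); at v=4 this is -24, so v increases.
The v-coordinate has no critical point in that direction and runs off to infinity.

diverges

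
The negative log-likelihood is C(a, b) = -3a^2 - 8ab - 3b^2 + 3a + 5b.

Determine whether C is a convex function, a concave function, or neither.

C is quadratic, so its Hessian is the constant matrix H = [[-6, -8], [-8, -6]].
det(H) = -28, tr(H) = -12.
det(H) < 0, so H is indefinite: neither convex nor concave.

neither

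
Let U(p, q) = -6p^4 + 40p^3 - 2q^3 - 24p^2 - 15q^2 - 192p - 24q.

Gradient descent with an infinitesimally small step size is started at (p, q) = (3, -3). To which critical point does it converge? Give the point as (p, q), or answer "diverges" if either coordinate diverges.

(2, -4)

U is separable, so gradient descent decouples: p follows -∂U/∂p, q follows -∂U/∂q.
∂U/∂p = -24(p - 4)(p - 2)(p + 1); at p=3 this is 96, so p decreases.
∂U/∂q = -6(q + 1)(q + 4); at q=-3 this is 12, so q decreases.
p converges to its nearest critical value 2 (a local min of the p-part); q converges to -4. The iterate converges to (2, -4).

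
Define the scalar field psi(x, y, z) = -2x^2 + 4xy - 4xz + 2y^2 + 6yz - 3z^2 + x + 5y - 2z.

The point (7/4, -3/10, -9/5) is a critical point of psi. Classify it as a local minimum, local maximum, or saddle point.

The Hessian is constant: H = [[-4, 4, -4], [4, 4, 6], [-4, 6, -6]].
Leading principal minors: Δ₁ = -4, Δ₂ = -32, Δ₃ = 80.
The minors fit neither the all-positive nor the alternating-sign pattern, so H is indefinite: a saddle point.

saddle point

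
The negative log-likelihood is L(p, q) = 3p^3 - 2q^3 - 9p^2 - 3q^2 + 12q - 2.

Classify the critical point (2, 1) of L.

saddle point

The mixed partial ∂²L/∂p∂q is 0, so the Hessian at any point is diag(L_pp, L_qq) = diag(18(p - 1), -6(2q + 1)).
At (2, 1): H = diag(18, -18).
The eigenvalues have opposite signs, so H is indefinite: a saddle point.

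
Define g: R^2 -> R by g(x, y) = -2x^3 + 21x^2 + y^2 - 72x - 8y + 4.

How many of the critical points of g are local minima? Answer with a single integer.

1

g separates as a function of x plus a function of y, so ∇g=0 decouples.
∂g/∂x = -6(x - 4)(x - 3) = 0 at x ∈ {3, 4}; ∂g/∂y = 2(y - 4) = 0 at y ∈ {4}.
The Hessian is diagonal: diag(g_xx, g_yy). Second derivatives: g_xx(3)=6, g_xx(4)=-6; g_yy(4)=2.
Local minima occur where both diagonal entries positive: (3, 4). Count: 1.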